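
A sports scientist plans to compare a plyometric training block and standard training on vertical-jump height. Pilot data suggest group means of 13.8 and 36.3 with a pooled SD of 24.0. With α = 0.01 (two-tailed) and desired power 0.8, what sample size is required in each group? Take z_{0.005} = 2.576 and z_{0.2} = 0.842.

n = 27 per group

Cohen's d = |M₁ − M₂| / SD_pooled = |13.8 − 36.3| / 24.0 = 22.5 / 24.0 = 0.937.
For two independent groups with equal n: n = 2·((z_{α/2} + z_β) / d)².
z_{α/2} + z_β = 2.576 + 0.842 = 3.418.
n = 2 × (3.418 / 0.937)² = 2 × 3.648² = 2 × 13.31 = 26.6.
Round up to the next whole participant.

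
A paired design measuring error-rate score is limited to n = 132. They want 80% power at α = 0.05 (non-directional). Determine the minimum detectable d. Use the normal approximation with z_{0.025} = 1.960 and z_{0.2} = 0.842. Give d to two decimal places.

For a single sample (or paired design) of n = 132: d_min = (z_{α/2} + z_β)/√n.
z-sum = 1.960 + 0.842 = 2.802.
d_min = 2.802 / √132 = 2.802 / 11.489 = 0.244.

d_min ≈ 0.24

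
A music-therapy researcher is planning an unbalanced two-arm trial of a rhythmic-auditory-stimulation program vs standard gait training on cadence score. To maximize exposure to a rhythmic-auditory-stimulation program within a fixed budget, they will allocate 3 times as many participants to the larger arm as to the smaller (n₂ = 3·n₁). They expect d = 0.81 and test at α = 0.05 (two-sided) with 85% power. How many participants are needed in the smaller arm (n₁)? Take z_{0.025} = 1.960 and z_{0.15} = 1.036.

With allocation ratio k = n₂/n₁ = 3, Var(x̄₁−x̄₂) = σ²(1/n₁ + 1/(k·n₁)) = σ²·(k+1)/(k·n₁).
So n₁ = (1 + 1/k)·((z_{α/2} + z_β)/d)² = 1.333 × (2.996/0.81)².
n₁ = 1.333 × 13.68 = 18.2.
Round up: n₁ = 19, giving n₂ = 3 × 19 = 57.

n₁ = 19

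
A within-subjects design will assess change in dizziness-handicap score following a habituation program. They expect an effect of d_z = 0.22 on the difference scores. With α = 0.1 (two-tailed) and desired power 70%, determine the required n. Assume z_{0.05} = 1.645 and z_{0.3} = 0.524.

For a paired (one-sample on differences) test: n = ((z_{α/2} + z_β) / d)².
z_{α/2} + z_β = 1.645 + 0.524 = 2.169.
n = (2.169 / 0.22)² = 9.859² = 97.20.
Round up.

n = 98 pairs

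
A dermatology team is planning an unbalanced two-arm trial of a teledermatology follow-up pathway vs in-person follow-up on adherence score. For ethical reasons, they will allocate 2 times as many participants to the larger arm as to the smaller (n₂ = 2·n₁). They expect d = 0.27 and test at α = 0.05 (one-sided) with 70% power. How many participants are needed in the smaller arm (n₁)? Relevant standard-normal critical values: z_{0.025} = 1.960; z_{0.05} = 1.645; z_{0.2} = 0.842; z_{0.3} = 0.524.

n₁ = 97

With allocation ratio k = n₂/n₁ = 2, Var(x̄₁−x̄₂) = σ²(1/n₁ + 1/(k·n₁)) = σ²·(k+1)/(k·n₁).
So n₁ = (1 + 1/k)·((z_{α} + z_β)/d)² = 1.500 × (2.169/0.27)².
n₁ = 1.500 × 64.53 = 96.8.
Round up: n₁ = 97, giving n₂ = 2 × 97 = 194.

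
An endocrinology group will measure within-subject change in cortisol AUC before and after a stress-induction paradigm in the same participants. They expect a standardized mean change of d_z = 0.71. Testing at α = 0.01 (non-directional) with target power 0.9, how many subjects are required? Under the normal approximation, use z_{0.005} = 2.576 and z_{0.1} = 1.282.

n = 30 pairs

For a paired (one-sample on differences) test: n = ((z_{α/2} + z_β) / d)².
z_{α/2} + z_β = 2.576 + 1.282 = 3.858.
n = (3.858 / 0.71)² = 5.434² = 29.53.
Round up.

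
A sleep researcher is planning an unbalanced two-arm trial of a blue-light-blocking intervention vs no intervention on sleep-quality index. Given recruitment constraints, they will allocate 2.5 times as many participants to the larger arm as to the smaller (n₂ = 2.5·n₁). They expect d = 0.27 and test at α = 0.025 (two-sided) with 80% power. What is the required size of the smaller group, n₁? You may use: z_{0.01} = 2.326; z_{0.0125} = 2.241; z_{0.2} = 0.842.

With allocation ratio k = n₂/n₁ = 2.5, Var(x̄₁−x̄₂) = σ²(1/n₁ + 1/(k·n₁)) = σ²·(k+1)/(k·n₁).
So n₁ = (1 + 1/k)·((z_{α/2} + z_β)/d)² = 1.400 × (3.083/0.27)².
n₁ = 1.400 × 130.38 = 182.5.
Round up: n₁ = 183, giving n₂ = ⌈2.5 × 183⌉ = ⌈457.5⌉ = 458.

n₁ = 183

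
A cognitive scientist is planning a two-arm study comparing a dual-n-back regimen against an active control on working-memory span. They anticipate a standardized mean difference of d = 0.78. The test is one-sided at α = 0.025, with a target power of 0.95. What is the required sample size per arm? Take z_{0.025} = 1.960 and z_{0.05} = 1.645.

For two independent groups with equal n: n = 2·((z_{α} + z_β) / d)².
z_{α} + z_β = 1.960 + 1.645 = 3.605.
n = 2 × (3.605 / 0.78)² = 2 × 4.622² = 2 × 21.36 = 42.7.
Round up to the next whole participant.

n = 43 per group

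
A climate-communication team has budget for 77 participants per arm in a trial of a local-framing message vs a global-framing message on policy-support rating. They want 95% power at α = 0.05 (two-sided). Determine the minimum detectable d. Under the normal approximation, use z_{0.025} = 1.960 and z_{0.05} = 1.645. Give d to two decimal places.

d_min ≈ 0.58

For two independent groups of n = 77 each: d_min = (z_{α/2} + z_β)·√(2/n).
z-sum = 1.960 + 1.645 = 3.605.
d_min = 3.605 × √(2/77) = 3.605 × 0.1612 = 0.581.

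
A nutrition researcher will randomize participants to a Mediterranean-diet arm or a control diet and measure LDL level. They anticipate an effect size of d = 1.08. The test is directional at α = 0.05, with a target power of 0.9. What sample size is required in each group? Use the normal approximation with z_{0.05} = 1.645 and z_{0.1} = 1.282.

For two independent groups with equal n: n = 2·((z_{α} + z_β) / d)².
z_{α} + z_β = 1.645 + 1.282 = 2.927.
n = 2 × (2.927 / 1.08)² = 2 × 2.710² = 2 × 7.35 = 14.7.
Round up to the next whole participant.

n = 15 per group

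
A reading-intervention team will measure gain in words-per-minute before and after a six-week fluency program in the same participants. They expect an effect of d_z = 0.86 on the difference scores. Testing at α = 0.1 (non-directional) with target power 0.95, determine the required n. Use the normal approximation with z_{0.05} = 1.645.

n = 15 pairs

For a paired (one-sample on differences) test: n = ((z_{α/2} + z_β) / d)².
z_{α/2} + z_β = 1.645 + 1.645 = 3.290.
n = (3.290 / 0.86)² = 3.826² = 14.64.
Round up.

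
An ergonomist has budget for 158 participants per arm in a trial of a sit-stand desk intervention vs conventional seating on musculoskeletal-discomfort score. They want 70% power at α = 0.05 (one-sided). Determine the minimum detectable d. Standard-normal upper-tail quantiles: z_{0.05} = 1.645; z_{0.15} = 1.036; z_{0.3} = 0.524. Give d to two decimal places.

d_min ≈ 0.24

For two independent groups of n = 158 each: d_min = (z_{α} + z_β)·√(2/n).
z-sum = 1.645 + 0.524 = 2.169.
d_min = 2.169 × √(2/158) = 2.169 × 0.1125 = 0.244.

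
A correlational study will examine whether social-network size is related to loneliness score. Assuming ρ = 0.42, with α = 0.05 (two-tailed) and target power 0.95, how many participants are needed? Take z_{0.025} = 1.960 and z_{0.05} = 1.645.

n = 68

Fisher's z: C = ½·ln((1+r)/(1−r)) = ½·ln(2.4483) = 0.4477.
n = ((z_{α/2} + z_β)/C)² + 3.
(1.960 + 1.645) / 0.4477 = 3.605 / 0.4477 = 8.052.
n = 8.052² + 3 = 64.84 + 3 = 67.8.
Round up.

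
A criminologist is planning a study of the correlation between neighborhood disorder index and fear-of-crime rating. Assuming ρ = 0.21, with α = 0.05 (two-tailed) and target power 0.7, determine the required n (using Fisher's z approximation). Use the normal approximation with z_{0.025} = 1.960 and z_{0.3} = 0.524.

Fisher's z: C = ½·ln((1+r)/(1−r)) = ½·ln(1.5316) = 0.2132.
n = ((z_{α/2} + z_β)/C)² + 3.
(1.960 + 0.524) / 0.2132 = 2.484 / 0.2132 = 11.651.
n = 11.651² + 3 = 135.75 + 3 = 138.7.
Round up.

n = 139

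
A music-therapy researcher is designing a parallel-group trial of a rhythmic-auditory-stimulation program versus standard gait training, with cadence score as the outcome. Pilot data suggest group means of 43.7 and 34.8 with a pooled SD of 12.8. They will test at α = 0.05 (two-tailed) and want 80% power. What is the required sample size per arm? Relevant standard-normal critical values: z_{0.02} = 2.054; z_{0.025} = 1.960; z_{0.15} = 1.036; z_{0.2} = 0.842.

Cohen's d = |M₁ − M₂| / SD_pooled = |43.7 − 34.8| / 12.8 = 8.9 / 12.8 = 0.695.
For two independent groups with equal n: n = 2·((z_{α/2} + z_β) / d)².
z_{α/2} + z_β = 1.960 + 0.842 = 2.802.
n = 2 × (2.802 / 0.695)² = 2 × 4.032² = 2 × 16.25 = 32.5.
Round up to the next whole participant.

n = 33 per group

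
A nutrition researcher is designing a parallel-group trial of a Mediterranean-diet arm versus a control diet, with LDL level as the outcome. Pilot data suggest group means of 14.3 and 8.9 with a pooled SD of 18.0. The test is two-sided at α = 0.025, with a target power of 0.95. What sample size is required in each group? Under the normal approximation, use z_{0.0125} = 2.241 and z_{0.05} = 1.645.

n = 336 per group

Cohen's d = |M₁ − M₂| / SD_pooled = |14.3 − 8.9| / 18.0 = 5.4 / 18.0 = 0.300.
For two independent groups with equal n: n = 2·((z_{α/2} + z_β) / d)².
z_{α/2} + z_β = 2.241 + 1.645 = 3.886.
n = 2 × (3.886 / 0.300)² = 2 × 12.953² = 2 × 167.79 = 335.6.
Round up to the next whole participant.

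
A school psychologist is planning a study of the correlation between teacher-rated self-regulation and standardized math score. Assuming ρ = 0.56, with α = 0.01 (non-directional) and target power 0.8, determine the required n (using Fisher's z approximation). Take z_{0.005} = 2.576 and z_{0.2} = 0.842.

n = 33

Fisher's z: C = ½·ln((1+r)/(1−r)) = ½·ln(3.5455) = 0.6328.
n = ((z_{α/2} + z_β)/C)² + 3.
(2.576 + 0.842) / 0.6328 = 3.418 / 0.6328 = 5.401.
n = 5.401² + 3 = 29.18 + 3 = 32.2.
Round up.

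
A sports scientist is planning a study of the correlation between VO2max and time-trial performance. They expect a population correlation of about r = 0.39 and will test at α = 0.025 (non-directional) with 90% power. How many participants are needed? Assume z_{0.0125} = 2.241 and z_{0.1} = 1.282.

n = 77

Fisher's z: C = ½·ln((1+r)/(1−r)) = ½·ln(2.2787) = 0.4118.
n = ((z_{α/2} + z_β)/C)² + 3.
(2.241 + 1.282) / 0.4118 = 3.523 / 0.4118 = 8.555.
n = 8.555² + 3 = 73.19 + 3 = 76.2.
Round up.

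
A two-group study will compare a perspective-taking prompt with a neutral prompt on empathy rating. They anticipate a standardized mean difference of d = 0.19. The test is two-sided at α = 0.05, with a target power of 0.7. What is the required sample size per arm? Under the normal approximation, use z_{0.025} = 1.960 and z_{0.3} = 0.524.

n = 342 per group

For two independent groups with equal n: n = 2·((z_{α/2} + z_β) / d)².
z_{α/2} + z_β = 1.960 + 0.524 = 2.484.
n = 2 × (2.484 / 0.19)² = 2 × 13.074² = 2 × 170.92 = 341.8.
Round up to the next whole participant.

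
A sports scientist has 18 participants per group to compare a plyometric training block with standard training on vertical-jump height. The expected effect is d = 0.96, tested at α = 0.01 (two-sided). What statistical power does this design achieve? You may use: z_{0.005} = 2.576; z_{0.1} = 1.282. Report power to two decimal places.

power ≈ 0.62

For two equal groups, power = Φ(d·√(n/2) − z_{α/2}).
d·√(n/2) = 0.96 × √(18/2) = 0.96 × 3.000 = 2.880.
z_β = 2.880 − 2.576 = 0.304.
Power = Φ(0.304) = 0.619.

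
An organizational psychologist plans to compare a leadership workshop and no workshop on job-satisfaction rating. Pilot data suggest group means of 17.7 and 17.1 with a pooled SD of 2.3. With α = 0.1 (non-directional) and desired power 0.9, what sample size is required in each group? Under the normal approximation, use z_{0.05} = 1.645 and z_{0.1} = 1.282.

Cohen's d = |M₁ − M₂| / SD_pooled = |17.7 − 17.1| / 2.3 = 0.6 / 2.3 = 0.261.
For two independent groups with equal n: n = 2·((z_{α/2} + z_β) / d)².
z_{α/2} + z_β = 1.645 + 1.282 = 2.927.
n = 2 × (2.927 / 0.261)² = 2 × 11.215² = 2 × 125.77 = 251.5.
Round up to the next whole participant.

n = 252 per group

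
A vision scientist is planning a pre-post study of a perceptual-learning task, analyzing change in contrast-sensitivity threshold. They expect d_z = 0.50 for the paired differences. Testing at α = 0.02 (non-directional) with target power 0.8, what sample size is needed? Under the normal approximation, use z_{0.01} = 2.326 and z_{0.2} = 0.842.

n = 41 pairs

For a paired (one-sample on differences) test: n = ((z_{α/2} + z_β) / d)².
z_{α/2} + z_β = 2.326 + 0.842 = 3.168.
n = (3.168 / 0.50)² = 6.336² = 40.14.
Round up.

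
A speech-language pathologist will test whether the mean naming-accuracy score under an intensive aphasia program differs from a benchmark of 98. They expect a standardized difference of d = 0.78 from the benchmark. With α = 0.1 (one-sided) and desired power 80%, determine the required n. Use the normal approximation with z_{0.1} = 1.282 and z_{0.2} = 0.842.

n = 8

For a one-sample test: n = ((z_{α} + z_β) / d)².
z_{α} + z_β = 1.282 + 0.842 = 2.124.
n = (2.124 / 0.78)² = 2.723² = 7.42.
Round up.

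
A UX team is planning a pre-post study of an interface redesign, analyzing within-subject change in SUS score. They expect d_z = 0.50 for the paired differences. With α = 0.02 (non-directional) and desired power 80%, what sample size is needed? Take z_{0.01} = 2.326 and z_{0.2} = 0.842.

n = 41 pairs

For a paired (one-sample on differences) test: n = ((z_{α/2} + z_β) / d)².
z_{α/2} + z_β = 2.326 + 0.842 = 3.168.
n = (3.168 / 0.50)² = 6.336² = 40.14.
Round up.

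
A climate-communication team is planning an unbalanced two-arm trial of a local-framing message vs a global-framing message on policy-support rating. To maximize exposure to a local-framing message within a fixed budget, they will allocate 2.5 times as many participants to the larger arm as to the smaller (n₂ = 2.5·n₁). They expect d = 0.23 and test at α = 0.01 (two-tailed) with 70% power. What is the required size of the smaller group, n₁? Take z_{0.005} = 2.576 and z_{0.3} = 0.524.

With allocation ratio k = n₂/n₁ = 2.5, Var(x̄₁−x̄₂) = σ²(1/n₁ + 1/(k·n₁)) = σ²·(k+1)/(k·n₁).
So n₁ = (1 + 1/k)·((z_{α/2} + z_β)/d)² = 1.400 × (3.100/0.23)².
n₁ = 1.400 × 181.66 = 254.3.
Round up: n₁ = 255, giving n₂ = ⌈2.5 × 255⌉ = ⌈637.5⌉ = 638.

n₁ = 255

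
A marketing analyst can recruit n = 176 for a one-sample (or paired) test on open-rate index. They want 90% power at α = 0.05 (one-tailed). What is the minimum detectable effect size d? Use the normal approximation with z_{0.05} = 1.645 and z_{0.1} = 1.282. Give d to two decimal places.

For a single sample (or paired design) of n = 176: d_min = (z_{α} + z_β)/√n.
z-sum = 1.645 + 1.282 = 2.927.
d_min = 2.927 / √176 = 2.927 / 13.266 = 0.221.

d_min ≈ 0.22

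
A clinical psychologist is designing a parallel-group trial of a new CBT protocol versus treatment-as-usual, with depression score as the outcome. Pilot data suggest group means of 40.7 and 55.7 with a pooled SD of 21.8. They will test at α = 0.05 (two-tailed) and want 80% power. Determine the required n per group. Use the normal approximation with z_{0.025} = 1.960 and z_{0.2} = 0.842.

Cohen's d = |M₁ − M₂| / SD_pooled = |40.7 − 55.7| / 21.8 = 15.0 / 21.8 = 0.688.
For two independent groups with equal n: n = 2·((z_{α/2} + z_β) / d)².
z_{α/2} + z_β = 1.960 + 0.842 = 2.802.
n = 2 × (2.802 / 0.688)² = 2 × 4.073² = 2 × 16.59 = 33.2.
Round up to the next whole participant.

n = 34 per group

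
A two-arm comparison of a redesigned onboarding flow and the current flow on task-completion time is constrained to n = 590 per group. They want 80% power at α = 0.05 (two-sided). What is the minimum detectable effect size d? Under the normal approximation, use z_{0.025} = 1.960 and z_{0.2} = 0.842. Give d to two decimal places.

For two independent groups of n = 590 each: d_min = (z_{α/2} + z_β)·√(2/n).
z-sum = 1.960 + 0.842 = 2.802.
d_min = 2.802 × √(2/590) = 2.802 × 0.0582 = 0.163.

d_min ≈ 0.16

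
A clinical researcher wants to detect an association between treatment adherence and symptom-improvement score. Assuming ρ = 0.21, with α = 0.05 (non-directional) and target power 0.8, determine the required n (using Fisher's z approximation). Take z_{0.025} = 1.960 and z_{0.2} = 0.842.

n = 176

Fisher's z: C = ½·ln((1+r)/(1−r)) = ½·ln(1.5316) = 0.2132.
n = ((z_{α/2} + z_β)/C)² + 3.
(1.960 + 0.842) / 0.2132 = 2.802 / 0.2132 = 13.143.
n = 13.143² + 3 = 172.73 + 3 = 175.7.
Round up.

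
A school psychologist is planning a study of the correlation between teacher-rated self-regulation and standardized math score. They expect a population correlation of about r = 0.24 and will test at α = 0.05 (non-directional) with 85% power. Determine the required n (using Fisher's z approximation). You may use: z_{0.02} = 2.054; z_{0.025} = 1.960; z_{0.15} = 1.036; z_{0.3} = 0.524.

Fisher's z: C = ½·ln((1+r)/(1−r)) = ½·ln(1.6316) = 0.2448.
n = ((z_{α/2} + z_β)/C)² + 3.
(1.960 + 1.036) / 0.2448 = 2.996 / 0.2448 = 12.239.
n = 12.239² + 3 = 149.78 + 3 = 152.8.
Round up.

n = 153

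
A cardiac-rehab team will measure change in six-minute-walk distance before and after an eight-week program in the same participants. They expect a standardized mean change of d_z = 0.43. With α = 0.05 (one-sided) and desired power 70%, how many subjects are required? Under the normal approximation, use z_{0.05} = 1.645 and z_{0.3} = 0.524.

n = 26 pairs

For a paired (one-sample on differences) test: n = ((z_{α} + z_β) / d)².
z_{α} + z_β = 1.645 + 0.524 = 2.169.
n = (2.169 / 0.43)² = 5.044² = 25.44.
Round up.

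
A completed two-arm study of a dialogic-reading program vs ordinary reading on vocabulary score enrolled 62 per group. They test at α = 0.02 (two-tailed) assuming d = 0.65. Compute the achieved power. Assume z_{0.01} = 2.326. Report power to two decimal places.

For two equal groups, power = Φ(d·√(n/2) − z_{α/2}).
d·√(n/2) = 0.65 × √(62/2) = 0.65 × 5.568 = 3.619.
z_β = 3.619 − 2.326 = 1.293.
Power = Φ(1.293) = 0.902.

power ≈ 0.90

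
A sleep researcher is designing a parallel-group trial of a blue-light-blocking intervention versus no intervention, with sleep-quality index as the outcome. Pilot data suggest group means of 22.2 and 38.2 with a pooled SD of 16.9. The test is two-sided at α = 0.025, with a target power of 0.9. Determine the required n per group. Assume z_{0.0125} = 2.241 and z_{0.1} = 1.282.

n = 28 per group

Cohen's d = |M₁ − M₂| / SD_pooled = |22.2 − 38.2| / 16.9 = 16.0 / 16.9 = 0.947.
For two independent groups with equal n: n = 2·((z_{α/2} + z_β) / d)².
z_{α/2} + z_β = 2.241 + 1.282 = 3.523.
n = 2 × (3.523 / 0.947)² = 2 × 3.720² = 2 × 13.84 = 27.7.
Round up to the next whole participant.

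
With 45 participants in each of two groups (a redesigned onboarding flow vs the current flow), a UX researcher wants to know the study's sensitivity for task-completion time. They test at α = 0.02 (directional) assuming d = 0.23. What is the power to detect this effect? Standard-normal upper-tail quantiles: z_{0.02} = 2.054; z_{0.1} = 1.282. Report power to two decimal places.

power ≈ 0.17

For two equal groups, power = Φ(d·√(n/2) − z_{α}).
d·√(n/2) = 0.23 × √(45/2) = 0.23 × 4.743 = 1.091.
z_β = 1.091 − 2.054 = -0.963.
Power = Φ(-0.963) = 0.168.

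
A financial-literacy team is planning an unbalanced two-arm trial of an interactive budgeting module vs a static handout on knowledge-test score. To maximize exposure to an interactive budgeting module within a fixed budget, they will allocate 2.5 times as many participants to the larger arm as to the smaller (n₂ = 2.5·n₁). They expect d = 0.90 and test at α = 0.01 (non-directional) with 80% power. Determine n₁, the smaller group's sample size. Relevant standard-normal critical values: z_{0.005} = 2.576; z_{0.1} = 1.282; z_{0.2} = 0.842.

n₁ = 21

With allocation ratio k = n₂/n₁ = 2.5, Var(x̄₁−x̄₂) = σ²(1/n₁ + 1/(k·n₁)) = σ²·(k+1)/(k·n₁).
So n₁ = (1 + 1/k)·((z_{α/2} + z_β)/d)² = 1.400 × (3.418/0.90)².
n₁ = 1.400 × 14.42 = 20.2.
Round up: n₁ = 21, giving n₂ = ⌈2.5 × 21⌉ = ⌈52.5⌉ = 53.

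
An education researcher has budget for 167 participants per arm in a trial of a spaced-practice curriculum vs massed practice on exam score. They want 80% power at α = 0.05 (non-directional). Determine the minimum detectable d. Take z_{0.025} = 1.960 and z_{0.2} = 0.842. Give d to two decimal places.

For two independent groups of n = 167 each: d_min = (z_{α/2} + z_β)·√(2/n).
z-sum = 1.960 + 0.842 = 2.802.
d_min = 2.802 × √(2/167) = 2.802 × 0.1094 = 0.307.

d_min ≈ 0.31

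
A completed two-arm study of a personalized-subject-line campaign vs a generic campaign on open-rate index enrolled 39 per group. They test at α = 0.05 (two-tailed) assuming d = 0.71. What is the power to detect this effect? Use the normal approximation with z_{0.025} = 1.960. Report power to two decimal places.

For two equal groups, power = Φ(d·√(n/2) − z_{α/2}).
d·√(n/2) = 0.71 × √(39/2) = 0.71 × 4.416 = 3.135.
z_β = 3.135 − 1.960 = 1.175.
Power = Φ(1.175) = 0.880.

power ≈ 0.88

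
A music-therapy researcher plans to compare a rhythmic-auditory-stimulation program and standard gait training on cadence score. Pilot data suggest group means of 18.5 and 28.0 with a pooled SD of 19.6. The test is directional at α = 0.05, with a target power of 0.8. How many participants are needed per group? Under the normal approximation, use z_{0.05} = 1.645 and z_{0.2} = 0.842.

n = 53 per group

Cohen's d = |M₁ − M₂| / SD_pooled = |18.5 − 28.0| / 19.6 = 9.5 / 19.6 = 0.485.
For two independent groups with equal n: n = 2·((z_{α} + z_β) / d)².
z_{α} + z_β = 1.645 + 0.842 = 2.487.
n = 2 × (2.487 / 0.485)² = 2 × 5.128² = 2 × 26.29 = 52.6.
Round up to the next whole participant.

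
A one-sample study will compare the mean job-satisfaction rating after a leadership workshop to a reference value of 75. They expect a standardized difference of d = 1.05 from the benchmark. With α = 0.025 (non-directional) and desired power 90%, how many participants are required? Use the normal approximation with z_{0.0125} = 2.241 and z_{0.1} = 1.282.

For a one-sample test: n = ((z_{α/2} + z_β) / d)².
z_{α/2} + z_β = 2.241 + 1.282 = 3.523.
n = (3.523 / 1.05)² = 3.355² = 11.26.
Round up.

n = 12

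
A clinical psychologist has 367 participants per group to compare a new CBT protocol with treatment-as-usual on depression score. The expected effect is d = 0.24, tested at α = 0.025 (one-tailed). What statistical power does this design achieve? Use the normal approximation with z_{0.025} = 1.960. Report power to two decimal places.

power ≈ 0.90

For two equal groups, power = Φ(d·√(n/2) − z_{α}).
d·√(n/2) = 0.24 × √(367/2) = 0.24 × 13.546 = 3.251.
z_β = 3.251 − 1.960 = 1.291.
Power = Φ(1.291) = 0.902.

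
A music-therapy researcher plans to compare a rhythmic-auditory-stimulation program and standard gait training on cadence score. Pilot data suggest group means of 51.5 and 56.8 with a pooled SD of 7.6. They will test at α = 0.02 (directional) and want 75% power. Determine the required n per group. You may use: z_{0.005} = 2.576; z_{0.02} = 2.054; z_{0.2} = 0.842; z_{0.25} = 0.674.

n = 31 per group

Cohen's d = |M₁ − M₂| / SD_pooled = |51.5 − 56.8| / 7.6 = 5.3 / 7.6 = 0.697.
For two independent groups with equal n: n = 2·((z_{α} + z_β) / d)².
z_{α} + z_β = 2.054 + 0.674 = 2.728.
n = 2 × (2.728 / 0.697)² = 2 × 3.914² = 2 × 15.32 = 30.6.
Round up to the next whole participant.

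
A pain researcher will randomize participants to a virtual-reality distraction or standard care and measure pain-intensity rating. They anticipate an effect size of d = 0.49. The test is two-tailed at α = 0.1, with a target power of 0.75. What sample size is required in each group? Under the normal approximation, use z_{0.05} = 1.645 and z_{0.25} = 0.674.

n = 45 per group

For two independent groups with equal n: n = 2·((z_{α/2} + z_β) / d)².
z_{α/2} + z_β = 1.645 + 0.674 = 2.319.
n = 2 × (2.319 / 0.49)² = 2 × 4.733² = 2 × 22.40 = 44.8.
Round up to the next whole participant.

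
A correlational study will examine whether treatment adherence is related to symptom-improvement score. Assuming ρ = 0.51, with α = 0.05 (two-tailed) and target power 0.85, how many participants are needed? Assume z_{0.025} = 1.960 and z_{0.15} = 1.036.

Fisher's z: C = ½·ln((1+r)/(1−r)) = ½·ln(3.0816) = 0.5627.
n = ((z_{α/2} + z_β)/C)² + 3.
(1.960 + 1.036) / 0.5627 = 2.996 / 0.5627 = 5.324.
n = 5.324² + 3 = 28.35 + 3 = 31.3.
Round up.

n = 32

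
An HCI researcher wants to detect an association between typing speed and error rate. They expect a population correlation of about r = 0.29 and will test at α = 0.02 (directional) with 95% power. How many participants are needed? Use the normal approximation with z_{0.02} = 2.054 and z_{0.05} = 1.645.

Fisher's z: C = ½·ln((1+r)/(1−r)) = ½·ln(1.8169) = 0.2986.
n = ((z_{α} + z_β)/C)² + 3.
(2.054 + 1.645) / 0.2986 = 3.699 / 0.2986 = 12.388.
n = 12.388² + 3 = 153.46 + 3 = 156.5.
Round up.

n = 157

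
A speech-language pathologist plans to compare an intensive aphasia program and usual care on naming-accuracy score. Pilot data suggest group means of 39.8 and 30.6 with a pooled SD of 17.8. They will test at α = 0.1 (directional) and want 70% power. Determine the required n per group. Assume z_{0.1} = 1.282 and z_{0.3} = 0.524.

Cohen's d = |M₁ − M₂| / SD_pooled = |39.8 − 30.6| / 17.8 = 9.2 / 17.8 = 0.517.
For two independent groups with equal n: n = 2·((z_{α} + z_β) / d)².
z_{α} + z_β = 1.282 + 0.524 = 1.806.
n = 2 × (1.806 / 0.517)² = 2 × 3.493² = 2 × 12.20 = 24.4.
Round up to the next whole participant.

n = 25 per group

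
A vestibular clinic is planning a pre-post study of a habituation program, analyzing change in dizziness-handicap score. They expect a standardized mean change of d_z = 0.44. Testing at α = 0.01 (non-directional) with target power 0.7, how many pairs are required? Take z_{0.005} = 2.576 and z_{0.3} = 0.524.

n = 50 pairs

For a paired (one-sample on differences) test: n = ((z_{α/2} + z_β) / d)².
z_{α/2} + z_β = 2.576 + 0.524 = 3.100.
n = (3.100 / 0.44)² = 7.045² = 49.64.
Round up.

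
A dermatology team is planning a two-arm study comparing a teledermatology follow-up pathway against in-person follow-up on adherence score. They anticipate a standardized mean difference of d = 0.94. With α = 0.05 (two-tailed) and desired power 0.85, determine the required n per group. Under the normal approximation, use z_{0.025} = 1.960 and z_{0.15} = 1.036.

n = 21 per group

For two independent groups with equal n: n = 2·((z_{α/2} + z_β) / d)².
z_{α/2} + z_β = 1.960 + 1.036 = 2.996.
n = 2 × (2.996 / 0.94)² = 2 × 3.187² = 2 × 10.16 = 20.3.
Round up to the next whole participant.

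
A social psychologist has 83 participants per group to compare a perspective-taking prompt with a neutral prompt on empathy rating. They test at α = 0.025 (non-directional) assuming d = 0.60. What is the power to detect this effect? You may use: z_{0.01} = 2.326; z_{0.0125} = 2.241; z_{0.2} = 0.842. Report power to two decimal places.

For two equal groups, power = Φ(d·√(n/2) − z_{α/2}).
d·√(n/2) = 0.60 × √(83/2) = 0.60 × 6.442 = 3.865.
z_β = 3.865 − 2.241 = 1.624.
Power = Φ(1.624) = 0.948.

power ≈ 0.95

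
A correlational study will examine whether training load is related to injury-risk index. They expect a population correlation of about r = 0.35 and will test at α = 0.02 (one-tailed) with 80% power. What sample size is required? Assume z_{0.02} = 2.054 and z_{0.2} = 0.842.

n = 66

Fisher's z: C = ½·ln((1+r)/(1−r)) = ½·ln(2.0769) = 0.3654.
n = ((z_{α} + z_β)/C)² + 3.
(2.054 + 0.842) / 0.3654 = 2.896 / 0.3654 = 7.926.
n = 7.926² + 3 = 62.81 + 3 = 65.8.
Round up.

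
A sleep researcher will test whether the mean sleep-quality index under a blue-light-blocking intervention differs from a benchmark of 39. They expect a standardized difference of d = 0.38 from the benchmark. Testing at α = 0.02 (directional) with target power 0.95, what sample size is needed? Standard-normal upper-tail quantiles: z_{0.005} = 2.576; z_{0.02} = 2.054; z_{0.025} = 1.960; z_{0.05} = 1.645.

n = 95

For a one-sample test: n = ((z_{α} + z_β) / d)².
z_{α} + z_β = 2.054 + 1.645 = 3.699.
n = (3.699 / 0.38)² = 9.734² = 94.75.
Round up.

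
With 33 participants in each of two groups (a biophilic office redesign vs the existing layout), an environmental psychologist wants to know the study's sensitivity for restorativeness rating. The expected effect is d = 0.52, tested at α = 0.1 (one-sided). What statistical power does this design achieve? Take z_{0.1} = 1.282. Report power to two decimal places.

power ≈ 0.80

For two equal groups, power = Φ(d·√(n/2) − z_{α}).
d·√(n/2) = 0.52 × √(33/2) = 0.52 × 4.062 = 2.112.
z_β = 2.112 − 1.282 = 0.830.
Power = Φ(0.830) = 0.797.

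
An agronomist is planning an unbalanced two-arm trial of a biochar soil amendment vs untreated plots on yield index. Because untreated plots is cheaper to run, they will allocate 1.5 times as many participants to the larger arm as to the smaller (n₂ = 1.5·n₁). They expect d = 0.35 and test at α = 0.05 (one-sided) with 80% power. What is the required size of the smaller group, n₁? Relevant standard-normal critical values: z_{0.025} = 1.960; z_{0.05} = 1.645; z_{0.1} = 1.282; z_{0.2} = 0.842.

n₁ = 85

With allocation ratio k = n₂/n₁ = 1.5, Var(x̄₁−x̄₂) = σ²(1/n₁ + 1/(k·n₁)) = σ²·(k+1)/(k·n₁).
So n₁ = (1 + 1/k)·((z_{α} + z_β)/d)² = 1.667 × (2.487/0.35)².
n₁ = 1.667 × 50.49 = 84.2.
Round up: n₁ = 85, giving n₂ = ⌈1.5 × 85⌉ = ⌈127.5⌉ = 128.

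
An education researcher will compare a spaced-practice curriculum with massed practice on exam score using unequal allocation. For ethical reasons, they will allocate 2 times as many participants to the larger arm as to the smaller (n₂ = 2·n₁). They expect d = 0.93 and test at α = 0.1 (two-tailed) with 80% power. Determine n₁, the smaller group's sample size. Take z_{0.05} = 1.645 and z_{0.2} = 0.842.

n₁ = 11

With allocation ratio k = n₂/n₁ = 2, Var(x̄₁−x̄₂) = σ²(1/n₁ + 1/(k·n₁)) = σ²·(k+1)/(k·n₁).
So n₁ = (1 + 1/k)·((z_{α/2} + z_β)/d)² = 1.500 × (2.487/0.93)².
n₁ = 1.500 × 7.15 = 10.7.
Round up: n₁ = 11, giving n₂ = 2 × 11 = 22.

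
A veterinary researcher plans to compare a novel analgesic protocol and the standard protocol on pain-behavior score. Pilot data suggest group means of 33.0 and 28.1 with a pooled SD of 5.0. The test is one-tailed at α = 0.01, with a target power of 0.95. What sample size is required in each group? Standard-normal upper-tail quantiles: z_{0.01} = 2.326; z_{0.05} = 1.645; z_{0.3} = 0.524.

n = 33 per group

Cohen's d = |M₁ − M₂| / SD_pooled = |33.0 − 28.1| / 5.0 = 4.9 / 5.0 = 0.980.
For two independent groups with equal n: n = 2·((z_{α} + z_β) / d)².
z_{α} + z_β = 2.326 + 1.645 = 3.971.
n = 2 × (3.971 / 0.980)² = 2 × 4.052² = 2 × 16.42 = 32.8.
Round up to the next whole participant.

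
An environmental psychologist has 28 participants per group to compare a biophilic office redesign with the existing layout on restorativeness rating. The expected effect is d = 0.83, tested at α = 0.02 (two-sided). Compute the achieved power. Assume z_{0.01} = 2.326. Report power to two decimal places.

power ≈ 0.78

For two equal groups, power = Φ(d·√(n/2) − z_{α/2}).
d·√(n/2) = 0.83 × √(28/2) = 0.83 × 3.742 = 3.106.
z_β = 3.106 − 2.326 = 0.780.
Power = Φ(0.780) = 0.782.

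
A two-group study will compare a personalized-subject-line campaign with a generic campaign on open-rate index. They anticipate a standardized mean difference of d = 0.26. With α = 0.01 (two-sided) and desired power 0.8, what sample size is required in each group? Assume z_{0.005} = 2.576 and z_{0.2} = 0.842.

For two independent groups with equal n: n = 2·((z_{α/2} + z_β) / d)².
z_{α/2} + z_β = 2.576 + 0.842 = 3.418.
n = 2 × (3.418 / 0.26)² = 2 × 13.146² = 2 × 172.82 = 345.6.
Round up to the next whole participant.

n = 346 per group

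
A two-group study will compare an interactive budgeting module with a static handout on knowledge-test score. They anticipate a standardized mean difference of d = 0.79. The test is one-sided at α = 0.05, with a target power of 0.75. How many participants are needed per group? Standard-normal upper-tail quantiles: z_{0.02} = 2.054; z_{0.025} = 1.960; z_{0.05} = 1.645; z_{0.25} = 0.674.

For two independent groups with equal n: n = 2·((z_{α} + z_β) / d)².
z_{α} + z_β = 1.645 + 0.674 = 2.319.
n = 2 × (2.319 / 0.79)² = 2 × 2.935² = 2 × 8.62 = 17.2.
Round up to the next whole participant.

n = 18 per group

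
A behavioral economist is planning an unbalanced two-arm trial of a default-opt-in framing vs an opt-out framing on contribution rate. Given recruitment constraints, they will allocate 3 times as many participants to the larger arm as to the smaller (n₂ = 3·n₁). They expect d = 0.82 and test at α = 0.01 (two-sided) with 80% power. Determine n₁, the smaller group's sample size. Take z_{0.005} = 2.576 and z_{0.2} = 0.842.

With allocation ratio k = n₂/n₁ = 3, Var(x̄₁−x̄₂) = σ²(1/n₁ + 1/(k·n₁)) = σ²·(k+1)/(k·n₁).
So n₁ = (1 + 1/k)·((z_{α/2} + z_β)/d)² = 1.333 × (3.418/0.82)².
n₁ = 1.333 × 17.37 = 23.2.
Round up: n₁ = 24, giving n₂ = 3 × 24 = 72.

n₁ = 24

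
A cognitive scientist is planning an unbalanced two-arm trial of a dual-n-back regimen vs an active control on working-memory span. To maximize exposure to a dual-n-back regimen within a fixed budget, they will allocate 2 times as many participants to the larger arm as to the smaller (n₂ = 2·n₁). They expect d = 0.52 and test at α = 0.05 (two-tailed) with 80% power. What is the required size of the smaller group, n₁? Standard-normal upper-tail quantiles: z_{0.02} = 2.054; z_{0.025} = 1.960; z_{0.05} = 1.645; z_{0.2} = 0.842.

n₁ = 44

With allocation ratio k = n₂/n₁ = 2, Var(x̄₁−x̄₂) = σ²(1/n₁ + 1/(k·n₁)) = σ²·(k+1)/(k·n₁).
So n₁ = (1 + 1/k)·((z_{α/2} + z_β)/d)² = 1.500 × (2.802/0.52)².
n₁ = 1.500 × 29.04 = 43.6.
Round up: n₁ = 44, giving n₂ = 2 × 44 = 88.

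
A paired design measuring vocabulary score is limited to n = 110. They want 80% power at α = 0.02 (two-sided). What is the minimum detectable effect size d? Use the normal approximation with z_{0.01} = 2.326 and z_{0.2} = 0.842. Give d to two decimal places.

For a single sample (or paired design) of n = 110: d_min = (z_{α/2} + z_β)/√n.
z-sum = 2.326 + 0.842 = 3.168.
d_min = 3.168 / √110 = 3.168 / 10.488 = 0.302.

d_min ≈ 0.30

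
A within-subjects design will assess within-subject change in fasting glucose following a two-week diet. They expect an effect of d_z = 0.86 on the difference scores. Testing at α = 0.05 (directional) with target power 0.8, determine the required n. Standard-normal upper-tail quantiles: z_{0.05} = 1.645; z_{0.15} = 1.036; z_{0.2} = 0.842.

For a paired (one-sample on differences) test: n = ((z_{α} + z_β) / d)².
z_{α} + z_β = 1.645 + 0.842 = 2.487.
n = (2.487 / 0.86)² = 2.892² = 8.36.
Round up.

n = 9 pairs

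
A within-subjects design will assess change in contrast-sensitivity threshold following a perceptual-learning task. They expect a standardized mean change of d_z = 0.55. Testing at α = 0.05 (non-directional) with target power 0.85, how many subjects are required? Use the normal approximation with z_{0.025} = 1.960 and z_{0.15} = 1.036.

For a paired (one-sample on differences) test: n = ((z_{α/2} + z_β) / d)².
z_{α/2} + z_β = 1.960 + 1.036 = 2.996.
n = (2.996 / 0.55)² = 5.447² = 29.67.
Round up.

n = 30 pairs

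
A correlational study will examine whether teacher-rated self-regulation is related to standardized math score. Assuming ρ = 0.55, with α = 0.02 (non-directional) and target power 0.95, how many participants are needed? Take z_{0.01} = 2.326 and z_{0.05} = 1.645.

Fisher's z: C = ½·ln((1+r)/(1−r)) = ½·ln(3.4444) = 0.6184.
n = ((z_{α/2} + z_β)/C)² + 3.
(2.326 + 1.645) / 0.6184 = 3.971 / 0.6184 = 6.421.
n = 6.421² + 3 = 41.23 + 3 = 44.2.
Round up.

n = 45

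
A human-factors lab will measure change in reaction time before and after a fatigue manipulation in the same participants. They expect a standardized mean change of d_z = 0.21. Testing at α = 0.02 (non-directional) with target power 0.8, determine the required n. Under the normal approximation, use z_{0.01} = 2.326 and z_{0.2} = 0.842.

n = 228 pairs

For a paired (one-sample on differences) test: n = ((z_{α/2} + z_β) / d)².
z_{α/2} + z_β = 2.326 + 0.842 = 3.168.
n = (3.168 / 0.21)² = 15.086² = 227.58.
Round up.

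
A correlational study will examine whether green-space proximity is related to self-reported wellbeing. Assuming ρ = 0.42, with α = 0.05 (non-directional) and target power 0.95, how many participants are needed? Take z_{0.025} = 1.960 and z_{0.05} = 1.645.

n = 68

Fisher's z: C = ½·ln((1+r)/(1−r)) = ½·ln(2.4483) = 0.4477.
n = ((z_{α/2} + z_β)/C)² + 3.
(1.960 + 1.645) / 0.4477 = 3.605 / 0.4477 = 8.052.
n = 8.052² + 3 = 64.84 + 3 = 67.8.
Round up.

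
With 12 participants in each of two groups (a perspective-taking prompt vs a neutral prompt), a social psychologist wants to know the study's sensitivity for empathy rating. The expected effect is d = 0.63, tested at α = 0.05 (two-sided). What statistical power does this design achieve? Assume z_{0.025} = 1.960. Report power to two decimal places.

power ≈ 0.34

For two equal groups, power = Φ(d·√(n/2) − z_{α/2}).
d·√(n/2) = 0.63 × √(12/2) = 0.63 × 2.449 = 1.543.
z_β = 1.543 − 1.960 = -0.417.
Power = Φ(-0.417) = 0.338.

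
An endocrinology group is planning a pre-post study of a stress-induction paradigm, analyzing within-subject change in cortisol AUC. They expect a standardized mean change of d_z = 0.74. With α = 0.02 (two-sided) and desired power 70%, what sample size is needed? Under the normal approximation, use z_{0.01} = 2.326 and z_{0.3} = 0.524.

n = 15 pairs

For a paired (one-sample on differences) test: n = ((z_{α/2} + z_β) / d)².
z_{α/2} + z_β = 2.326 + 0.524 = 2.850.
n = (2.850 / 0.74)² = 3.851² = 14.83.
Round up.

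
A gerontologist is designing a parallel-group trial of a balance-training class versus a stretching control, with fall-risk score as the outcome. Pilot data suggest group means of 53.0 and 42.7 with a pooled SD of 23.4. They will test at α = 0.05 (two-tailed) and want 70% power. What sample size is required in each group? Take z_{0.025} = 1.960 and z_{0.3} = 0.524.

Cohen's d = |M₁ − M₂| / SD_pooled = |53.0 − 42.7| / 23.4 = 10.3 / 23.4 = 0.440.
For two independent groups with equal n: n = 2·((z_{α/2} + z_β) / d)².
z_{α/2} + z_β = 1.960 + 0.524 = 2.484.
n = 2 × (2.484 / 0.440)² = 2 × 5.645² = 2 × 31.87 = 63.7.
Round up to the next whole participant.

n = 64 per group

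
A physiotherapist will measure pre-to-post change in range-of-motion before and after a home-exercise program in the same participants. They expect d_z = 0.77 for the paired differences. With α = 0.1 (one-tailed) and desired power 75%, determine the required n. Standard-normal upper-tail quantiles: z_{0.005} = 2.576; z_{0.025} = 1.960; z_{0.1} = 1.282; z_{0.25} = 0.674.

For a paired (one-sample on differences) test: n = ((z_{α} + z_β) / d)².
z_{α} + z_β = 1.282 + 0.674 = 1.956.
n = (1.956 / 0.77)² = 2.540² = 6.45.
Round up.

n = 7 pairs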